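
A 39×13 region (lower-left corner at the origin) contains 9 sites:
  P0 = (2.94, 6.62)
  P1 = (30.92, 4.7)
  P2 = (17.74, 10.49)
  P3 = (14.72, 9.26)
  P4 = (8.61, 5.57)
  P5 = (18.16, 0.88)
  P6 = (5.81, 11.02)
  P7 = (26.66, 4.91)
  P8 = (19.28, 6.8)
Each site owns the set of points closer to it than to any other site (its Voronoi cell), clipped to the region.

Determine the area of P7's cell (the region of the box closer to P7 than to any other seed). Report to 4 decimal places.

1. box [0,39]×[0,13]: [(0, 0) (39, 0) (39, 13) (0, 13)]
2. ⊥bis P7·P0 via (14.8,5.765): [(14.3844, 0) (39, 0) (39, 13) (15.3216, 13)]  |A|=313.9112
3. ⊥bis P7·P1 via (28.79,4.805): [(14.3844, 0) (28.5531, 0) (29.194, 13) (15.3216, 13)]  |A|=182.2674
4. ⊥bis P7·P2 via (22.2,7.7): [(17.3832, 0) (28.5531, 0) (29.194, 13) (25.5155, 13)]  |A|=96.515
5. ⊥bis P7·P3 via (20.69,7.085): [(19.1207, 2.7775) (18.1088, 0) (28.5531, 0) (29.194, 13) (25.5155, 13)]  |A|=95.5073
6. ⊥bis P7·P4 via (17.635,5.24): [(19.1207, 2.7775) (18.1088, 0) (28.5531, 0) (29.194, 13) (25.5155, 13)]  |A|=95.5073
7. ⊥bis P7·P5 via (22.41,2.895): [(21.0235, 5.8193) (23.7826, 0) (28.5531, 0) (29.194, 13) (25.5155, 13)]  |A|=77.8949
8. ⊥bis P7·P6 via (16.235,7.965): [(21.0235, 5.8193) (23.7826, 0) (28.5531, 0) (29.194, 13) (25.5155, 13)]  |A|=77.8949
9. ⊥bis P7·P8 via (22.97,5.855): [(24.3038, 11.063) (22.2814, 3.1662) (23.7826, 0) (28.5531, 0) (29.194, 13) (25.5155, 13)]  |A|=70.2456
10. canonical 6-gon: [(24.3038, 11.063) (22.2814, 3.1662) (23.7826, 0) (28.5531, 0) (29.194, 13) (25.5155, 13)]
11. shoelace: 70.2456

Area of P7's cell: 70.2456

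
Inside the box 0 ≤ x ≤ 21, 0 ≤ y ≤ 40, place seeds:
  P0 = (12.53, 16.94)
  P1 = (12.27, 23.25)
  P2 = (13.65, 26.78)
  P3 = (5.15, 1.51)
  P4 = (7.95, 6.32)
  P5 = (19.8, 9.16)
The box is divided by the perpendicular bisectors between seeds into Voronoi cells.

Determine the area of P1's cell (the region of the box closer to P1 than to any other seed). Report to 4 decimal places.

Area of P1's cell: 125.1598

1. box [0,21]×[0,40]: [(0, 0) (21, 0) (21, 40) (0, 40)]
2. ⊥bis P1·P0 via (12.4,20.095): [(0, 19.5841) (21, 20.4494) (21, 40) (0, 40)]  |A|=419.6491
3. ⊥bis P1·P2 via (12.96,25.015): [(0, 30.0815) (0, 19.5841) (21, 20.4494) (21, 21.8719)]  |A|=125.1598
4. ⊥bis P1·P3 via (8.71,12.38): [(0, 30.0815) (0, 19.5841) (21, 20.4494) (21, 21.8719)]  |A|=125.1598
5. ⊥bis P1·P4 via (10.11,14.785): [(0, 30.0815) (0, 19.5841) (21, 20.4494) (21, 21.8719)]  |A|=125.1598
6. ⊥bis P1·P5 via (16.035,16.205): [(0, 30.0815) (0, 19.5841) (21, 20.4494) (21, 21.8719)]  |A|=125.1598
7. canonical 4-gon: [(0, 30.0815) (0, 19.5841) (21, 20.4494) (21, 21.8719)]
8. shoelace: 125.1598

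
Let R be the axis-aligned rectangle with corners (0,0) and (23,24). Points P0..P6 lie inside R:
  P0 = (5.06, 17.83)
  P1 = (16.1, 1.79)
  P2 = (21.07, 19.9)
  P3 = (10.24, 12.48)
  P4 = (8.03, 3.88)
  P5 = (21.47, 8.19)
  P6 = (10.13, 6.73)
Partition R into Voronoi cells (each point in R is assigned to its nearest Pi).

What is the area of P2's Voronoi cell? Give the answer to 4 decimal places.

1. box [0,23]×[0,24]: [(0, 0) (23, 0) (23, 24) (0, 24)]
2. ⊥bis P2·P0 via (13.065,18.865): [(15.5041, 0) (23, 0) (23, 24) (12.4011, 24)]  |A|=217.1375
3. ⊥bis P2·P1 via (18.585,10.845): [(13.937, 12.1206) (23, 9.6334) (23, 24) (12.4011, 24)]  |A|=128.0569
4. ⊥bis P2·P3 via (15.655,16.19): [(12.8889, 20.2274) (19.4866, 10.5976) (23, 9.6334) (23, 24) (12.4011, 24)]  |A|=106.3605
5. ⊥bis P2·P4 via (14.55,11.89): [(12.8889, 20.2274) (19.4866, 10.5976) (23, 9.6334) (23, 24) (12.4011, 24)]  |A|=106.3605
6. ⊥bis P2·P5 via (21.27,14.045): [(12.8889, 20.2274) (17.2194, 13.9066) (23, 14.1041) (23, 24) (12.4011, 24)]  |A|=88.7187
7. ⊥bis P2·P6 via (15.6,13.315): [(12.8889, 20.2274) (17.2194, 13.9066) (23, 14.1041) (23, 24) (12.4011, 24)]  |A|=88.7187
8. canonical 5-gon: [(12.8889, 20.2274) (17.2194, 13.9066) (23, 14.1041) (23, 24) (12.4011, 24)]
9. shoelace: 88.7187

Area of P2's cell: 88.7187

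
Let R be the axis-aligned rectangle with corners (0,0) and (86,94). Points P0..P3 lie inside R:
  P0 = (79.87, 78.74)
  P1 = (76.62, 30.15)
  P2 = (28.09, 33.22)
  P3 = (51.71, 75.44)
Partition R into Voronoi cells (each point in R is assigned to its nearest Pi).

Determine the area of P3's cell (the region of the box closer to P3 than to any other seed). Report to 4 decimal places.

Area of P3's cell: 2279.0904

1. box [0,86]×[0,94]: [(0, 0) (86, 0) (86, 94) (0, 94)]
2. ⊥bis P3·P0 via (65.79,77.09): [(0, 0) (74.824, 0) (63.8084, 94) (0, 94)]  |A|=6515.7202
3. ⊥bis P3·P1 via (64.165,52.795): [(0, 17.5035) (68.3663, 55.1057) (63.8084, 94) (0, 94)]  |A|=3855.7783
4. ⊥bis P3·P2 via (39.9,54.33): [(0, 76.6521) (53.3128, 46.8262) (68.3663, 55.1057) (63.8084, 94) (0, 94)]  |A|=2279.0904
5. canonical 5-gon: [(0, 76.6521) (53.3128, 46.8262) (68.3663, 55.1057) (63.8084, 94) (0, 94)]
6. shoelace: 2279.0904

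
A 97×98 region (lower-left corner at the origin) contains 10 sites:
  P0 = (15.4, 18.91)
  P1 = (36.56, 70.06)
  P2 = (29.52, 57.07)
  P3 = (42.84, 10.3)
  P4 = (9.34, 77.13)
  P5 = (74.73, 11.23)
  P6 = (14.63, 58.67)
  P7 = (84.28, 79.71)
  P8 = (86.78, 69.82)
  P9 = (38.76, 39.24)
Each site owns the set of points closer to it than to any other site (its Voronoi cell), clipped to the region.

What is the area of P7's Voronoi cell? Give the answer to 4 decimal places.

Area of P7's cell: 962.9992

1. box [0,97]×[0,98]: [(0, 0) (97, 0) (97, 98) (0, 98)]
2. ⊥bis P7·P0 via (49.84,49.31): [(93.3657, 0) (97, 0) (97, 98) (6.8616, 98)]  |A|=4594.8637
3. ⊥bis P7·P1 via (60.42,74.885): [(70.2729, 26.1617) (93.3657, 0) (97, 0) (97, 98) (55.7457, 98)]  |A|=2838.9898
4. ⊥bis P7·P2 via (56.9,68.39): [(66.361, 45.5065) (77.9589, 17.4542) (93.3657, 0) (97, 0) (97, 98) (55.7457, 98)]  |A|=2781.6789
5. ⊥bis P7·P3 via (63.56,45.005): [(66.361, 45.5065) (67.5542, 42.6203) (97, 25.0402) (97, 98) (55.7457, 98)]  |A|=2232.505
6. ⊥bis P7·P4 via (46.81,78.42): [(66.361, 45.5065) (67.5542, 42.6203) (97, 25.0402) (97, 98) (55.7457, 98)]  |A|=2232.505
7. ⊥bis P7·P5 via (79.505,45.47): [(65.9871, 47.3552) (97, 43.0302) (97, 98) (55.7457, 98)]  |A|=1897.0457
8. ⊥bis P7·P6 via (49.455,69.19): [(65.9871, 47.3552) (97, 43.0302) (97, 98) (55.7457, 98)]  |A|=1897.0457
9. ⊥bis P7·P8 via (85.53,74.765): [(61.6642, 68.7322) (97, 77.6644) (97, 98) (55.7457, 98)]  |A|=962.9992
10. ⊥bis P7·P9 via (61.52,59.475): [(61.6642, 68.7322) (97, 77.6644) (97, 98) (55.7457, 98)]  |A|=962.9992
11. canonical 4-gon: [(61.6642, 68.7322) (97, 77.6644) (97, 98) (55.7457, 98)]
12. shoelace: 962.9992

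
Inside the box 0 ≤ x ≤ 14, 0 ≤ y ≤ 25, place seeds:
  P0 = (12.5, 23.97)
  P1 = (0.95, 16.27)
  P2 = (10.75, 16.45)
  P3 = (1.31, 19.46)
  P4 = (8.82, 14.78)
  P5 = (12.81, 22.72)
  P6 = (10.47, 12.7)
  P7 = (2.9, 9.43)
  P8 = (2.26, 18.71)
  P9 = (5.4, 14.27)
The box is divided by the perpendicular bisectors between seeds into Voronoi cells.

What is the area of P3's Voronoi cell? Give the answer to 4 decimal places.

Area of P3's cell: 25.5720

1. box [0,14]×[0,25]: [(0, 0) (14, 0) (14, 25) (0, 25)]
2. ⊥bis P3·P0 via (6.905,21.715): [(0, 0) (14, 0) (14, 4.1112) (5.581, 25) (0, 25)]  |A|=262.0689
3. ⊥bis P3·P1 via (1.13,17.865): [(0, 17.9925) (8.8058, 16.9988) (5.581, 25) (0, 25)]  |A|=53.1808
4. ⊥bis P3·P2 via (6.03,17.955): [(0, 17.9925) (5.8321, 17.3344) (7.0858, 21.2663) (5.581, 25) (0, 25)]  |A|=47.1242
5. ⊥bis P3·P4 via (5.065,17.12): [(0, 17.9925) (5.2402, 17.4012) (6.4959, 19.4162) (7.0858, 21.2663) (5.581, 25) (0, 25)]  |A|=46.4859
6. ⊥bis P3·P5 via (7.06,21.09): [(0, 17.9925) (5.2402, 17.4012) (6.4959, 19.4162) (7.0457, 21.1404) (6.8303, 21.9005) (5.581, 25) (0, 25)]  |A|=46.4571
7. ⊥bis P3·P6 via (5.89,16.08): [(0, 17.9925) (5.2402, 17.4012) (6.4959, 19.4162) (7.0457, 21.1404) (6.8303, 21.9005) (5.581, 25) (0, 25)]  |A|=46.4571
8. ⊥bis P3·P7 via (2.105,14.445): [(0, 17.9925) (5.2402, 17.4012) (6.4959, 19.4162) (7.0457, 21.1404) (6.8303, 21.9005) (5.581, 25) (0, 25)]  |A|=46.4571
9. ⊥bis P3·P8 via (1.785,19.085): [(0, 17.9925) (0.8471, 17.8969) (5.8763, 24.2673) (5.581, 25) (0, 25)]  |A|=25.572
10. ⊥bis P3·P9 via (3.355,16.865): [(0, 17.9925) (0.8471, 17.8969) (5.8763, 24.2673) (5.581, 25) (0, 25)]  |A|=25.572
11. canonical 5-gon: [(0, 17.9925) (0.8471, 17.8969) (5.8763, 24.2673) (5.581, 25) (0, 25)]
12. shoelace: 25.572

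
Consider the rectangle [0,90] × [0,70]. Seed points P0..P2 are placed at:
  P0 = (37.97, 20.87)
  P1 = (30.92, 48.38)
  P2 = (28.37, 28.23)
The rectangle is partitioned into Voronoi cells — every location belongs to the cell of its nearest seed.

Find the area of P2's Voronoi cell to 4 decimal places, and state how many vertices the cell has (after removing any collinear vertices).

Area of P2's cell: 1156.2564 (4 vertices)

1. box [0,90]×[0,70]: [(0, 0) (90, 0) (90, 70) (0, 70)]
2. ⊥bis P2·P0 via (33.17,24.55): [(0, 0) (14.3483, 0) (68.015, 70) (0, 70)]  |A|=2882.7167
3. ⊥bis P2·P1 via (29.645,38.305): [(0, 42.0566) (0, 0) (14.3483, 0) (42.4711, 36.6818)]  |A|=1156.2564
4. canonical 4-gon: [(0, 42.0566) (0, 0) (14.3483, 0) (42.4711, 36.6818)]
5. shoelace: 1156.2564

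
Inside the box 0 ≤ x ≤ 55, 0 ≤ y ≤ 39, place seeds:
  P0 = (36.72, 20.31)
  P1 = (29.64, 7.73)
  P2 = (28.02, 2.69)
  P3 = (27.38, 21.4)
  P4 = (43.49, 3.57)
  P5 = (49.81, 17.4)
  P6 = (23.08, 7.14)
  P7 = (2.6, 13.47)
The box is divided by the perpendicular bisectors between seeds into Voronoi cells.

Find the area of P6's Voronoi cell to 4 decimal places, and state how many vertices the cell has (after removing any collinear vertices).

1. box [0,55]×[0,39]: [(0, 0) (55, 0) (55, 39) (0, 39)]
2. ⊥bis P6·P0 via (29.9,13.725): [(0, 0) (43.1521, 0) (5.4959, 39) (0, 39)]  |A|=948.6357
3. ⊥bis P6·P1 via (26.36,7.435): [(0, 0) (27.0287, 0) (25.3726, 18.414) (5.4959, 39) (0, 39)]  |A|=800.1877
4. ⊥bis P6·P2 via (25.55,4.915): [(0, 0) (21.1225, 0) (26.4925, 5.9613) (25.3726, 18.414) (5.4959, 39) (0, 39)]  |A|=782.5833
5. ⊥bis P6·P3 via (25.23,14.27): [(0, 21.8779) (0, 0) (21.1225, 0) (26.4925, 5.9613) (25.7596, 14.1103)]  |A|=454.8707
6. ⊥bis P6·P4 via (33.285,5.355): [(0, 21.8779) (0, 0) (21.1225, 0) (26.4925, 5.9613) (25.7596, 14.1103)]  |A|=454.8707
7. ⊥bis P6·P5 via (36.445,12.27): [(0, 21.8779) (0, 0) (21.1225, 0) (26.4925, 5.9613) (25.7596, 14.1103)]  |A|=454.8707
8. ⊥bis P6·P7 via (12.84,10.305): [(15.0173, 17.3496) (9.6549, 0) (21.1225, 0) (26.4925, 5.9613) (25.7596, 14.1103)]  |A|=206.8424
9. canonical 5-gon: [(15.0173, 17.3496) (9.6549, 0) (21.1225, 0) (26.4925, 5.9613) (25.7596, 14.1103)]
10. shoelace: 206.8424

Area of P6's cell: 206.8424 (5 vertices)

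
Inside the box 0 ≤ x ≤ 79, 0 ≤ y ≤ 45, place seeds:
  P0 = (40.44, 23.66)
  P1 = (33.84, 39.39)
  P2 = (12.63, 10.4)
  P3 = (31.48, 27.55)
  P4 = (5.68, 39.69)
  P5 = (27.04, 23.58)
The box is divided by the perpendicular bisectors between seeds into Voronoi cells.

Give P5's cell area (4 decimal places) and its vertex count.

1. box [0,79]×[0,45]: [(0, 0) (79, 0) (79, 45) (0, 45)]
2. ⊥bis P5·P0 via (33.74,23.62): [(0, 0) (33.881, 0) (33.6124, 45) (0, 45)]  |A|=1518.6009
3. ⊥bis P5·P1 via (30.44,31.485): [(0, 44.5775) (0, 0) (33.881, 0) (33.7014, 30.0822)]  |A|=1260.7705
4. ⊥bis P5·P2 via (19.835,16.99): [(0, 44.5775) (0, 38.6761) (33.8712, 1.6439) (33.7014, 30.0822)]  |A|=577.9196
5. ⊥bis P5·P3 via (29.26,25.565): [(19.9215, 36.0091) (0, 44.5775) (0, 38.6761) (33.8712, 1.6439) (33.7584, 20.534)]  |A|=512.3015
6. ⊥bis P5·P4 via (16.36,31.635): [(19.9215, 36.0091) (19.7233, 36.0943) (11.8768, 25.6908) (33.8712, 1.6439) (33.7584, 20.534)]  |A|=341.3797
7. canonical 5-gon: [(19.9215, 36.0091) (19.7233, 36.0943) (11.8768, 25.6908) (33.8712, 1.6439) (33.7584, 20.534)]
8. shoelace: 341.3797

Area of P5's cell: 341.3797 (5 vertices)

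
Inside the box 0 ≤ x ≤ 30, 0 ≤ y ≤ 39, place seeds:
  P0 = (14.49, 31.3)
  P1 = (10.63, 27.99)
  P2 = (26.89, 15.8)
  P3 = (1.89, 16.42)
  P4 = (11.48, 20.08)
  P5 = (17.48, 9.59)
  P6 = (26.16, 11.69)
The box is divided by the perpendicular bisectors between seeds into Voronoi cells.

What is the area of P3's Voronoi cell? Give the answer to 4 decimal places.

1. box [0,30]×[0,39]: [(0, 0) (30, 0) (30, 39) (0, 39)]
2. ⊥bis P3·P0 via (8.19,23.86): [(0, 30.7951) (0, 0) (30, 0) (30, 5.3919)]  |A|=542.804
3. ⊥bis P3·P1 via (6.26,22.205): [(0, 26.9338) (0, 0) (30, 0) (30, 4.2718)]  |A|=468.0836
4. ⊥bis P3·P2 via (14.39,16.11): [(14.3889, 16.0644) (0, 26.9338) (0, 0) (13.9905, 0)]  |A|=306.1481
5. ⊥bis P3·P4 via (6.685,18.25): [(4.7363, 23.356) (0, 26.9338) (0, 0) (13.6501, 0)]  |A|=223.1889
6. ⊥bis P3·P5 via (9.685,13.005): [(9.1515, 11.7872) (4.7363, 23.356) (0, 26.9338) (0, 0) (3.9875, 0)]  |A|=166.2414
7. ⊥bis P3·P6 via (14.025,14.055): [(9.1515, 11.7872) (4.7363, 23.356) (0, 26.9338) (0, 0) (3.9875, 0)]  |A|=166.2414
8. canonical 5-gon: [(9.1515, 11.7872) (4.7363, 23.356) (0, 26.9338) (0, 0) (3.9875, 0)]
9. shoelace: 166.2414

Area of P3's cell: 166.2414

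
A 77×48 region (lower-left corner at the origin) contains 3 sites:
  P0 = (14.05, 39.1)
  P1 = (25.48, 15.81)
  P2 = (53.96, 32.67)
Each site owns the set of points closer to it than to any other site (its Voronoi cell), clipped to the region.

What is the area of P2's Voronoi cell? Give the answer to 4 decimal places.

Area of P2's cell: 1712.1489

1. box [0,77]×[0,48]: [(0, 0) (77, 0) (77, 48) (0, 48)]
2. ⊥bis P2·P0 via (34.005,35.885): [(28.2235, 0) (77, 0) (77, 48) (35.9569, 48)]  |A|=2155.6715
3. ⊥bis P2·P1 via (39.72,24.24): [(33.7528, 34.3198) (54.0699, 0) (77, 0) (77, 48) (35.9569, 48)]  |A|=1712.1489
4. canonical 5-gon: [(33.7528, 34.3198) (54.0699, 0) (77, 0) (77, 48) (35.9569, 48)]
5. shoelace: 1712.1489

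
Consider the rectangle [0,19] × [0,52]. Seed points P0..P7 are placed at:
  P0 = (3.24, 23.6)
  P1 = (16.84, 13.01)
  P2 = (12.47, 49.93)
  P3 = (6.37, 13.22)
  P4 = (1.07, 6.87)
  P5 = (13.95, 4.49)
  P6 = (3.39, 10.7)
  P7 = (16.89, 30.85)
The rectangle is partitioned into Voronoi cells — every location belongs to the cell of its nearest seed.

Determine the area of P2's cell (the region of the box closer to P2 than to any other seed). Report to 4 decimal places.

Area of P2's cell: 237.8956

1. box [0,19]×[0,52]: [(0, 0) (19, 0) (19, 52) (0, 52)]
2. ⊥bis P2·P0 via (7.855,36.765): [(0, 39.5186) (19, 32.8581) (19, 52) (0, 52)]  |A|=300.4215
3. ⊥bis P2·P1 via (14.655,31.47): [(0, 39.5186) (19, 32.8581) (19, 52) (0, 52)]  |A|=300.4215
4. ⊥bis P2·P3 via (9.42,31.575): [(0, 39.5186) (19, 32.8581) (19, 52) (0, 52)]  |A|=300.4215
5. ⊥bis P2·P4 via (6.77,28.4): [(0, 39.5186) (19, 32.8581) (19, 52) (0, 52)]  |A|=300.4215
6. ⊥bis P2·P5 via (13.21,27.21): [(0, 39.5186) (19, 32.8581) (19, 52) (0, 52)]  |A|=300.4215
7. ⊥bis P2·P6 via (7.93,30.315): [(0, 39.5186) (19, 32.8581) (19, 52) (0, 52)]  |A|=300.4215
8. ⊥bis P2·P7 via (14.68,40.39): [(0, 39.5186) (4.3443, 37.9957) (19, 41.3908) (19, 52) (0, 52)]  |A|=237.8956
9. canonical 5-gon: [(0, 39.5186) (4.3443, 37.9957) (19, 41.3908) (19, 52) (0, 52)]
10. shoelace: 237.8956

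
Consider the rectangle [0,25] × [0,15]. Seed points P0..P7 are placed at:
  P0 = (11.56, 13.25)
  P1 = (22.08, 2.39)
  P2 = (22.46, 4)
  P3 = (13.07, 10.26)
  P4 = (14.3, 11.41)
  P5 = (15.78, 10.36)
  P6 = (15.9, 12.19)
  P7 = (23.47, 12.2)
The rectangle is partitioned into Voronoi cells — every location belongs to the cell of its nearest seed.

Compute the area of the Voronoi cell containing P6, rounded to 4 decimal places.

1. box [0,25]×[0,15]: [(0, 0) (25, 0) (25, 15) (0, 15)]
2. ⊥bis P6·P0 via (13.73,12.72): [(10.6233, 0) (25, 0) (25, 15) (14.2869, 15)]  |A|=188.174
3. ⊥bis P6·P1 via (18.99,7.29): [(11.2047, 2.3805) (25, 11.08) (25, 15) (14.2869, 15)]  |A|=94.6363
4. ⊥bis P6·P2 via (19.18,8.095): [(11.2047, 2.3805) (15.1581, 4.8736) (25, 12.7567) (25, 15) (14.2869, 15)]  |A|=86.3853
5. ⊥bis P6·P3 via (14.485,11.225): [(13.6602, 12.4344) (17.5241, 6.7687) (25, 12.7567) (25, 15) (14.2869, 15)]  |A|=59.2088
6. ⊥bis P6·P4 via (15.1,11.8): [(14.0376, 13.9793) (17.5447, 6.7852) (25, 12.7567) (25, 15) (14.2869, 15)]  |A|=55.052
7. ⊥bis P6·P5 via (15.84,11.275): [(14.0376, 13.9793) (15.34, 11.3078) (22.597, 10.8319) (25, 12.7567) (25, 15) (14.2869, 15)]  |A|=39.1663
8. ⊥bis P6·P7 via (19.685,12.195): [(14.0376, 13.9793) (15.34, 11.3078) (19.6865, 11.0228) (19.6813, 15) (14.2869, 15)]  |A|=19.5993
9. canonical 5-gon: [(14.0376, 13.9793) (15.34, 11.3078) (19.6865, 11.0228) (19.6813, 15) (14.2869, 15)]
10. shoelace: 19.5993

Area of P6's cell: 19.5993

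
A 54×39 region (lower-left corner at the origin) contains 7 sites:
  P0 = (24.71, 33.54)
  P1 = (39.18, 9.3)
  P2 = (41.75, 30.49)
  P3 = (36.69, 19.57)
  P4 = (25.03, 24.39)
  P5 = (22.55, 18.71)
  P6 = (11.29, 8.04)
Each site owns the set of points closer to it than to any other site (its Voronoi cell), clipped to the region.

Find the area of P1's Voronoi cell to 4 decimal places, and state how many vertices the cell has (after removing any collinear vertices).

1. box [0,54]×[0,39]: [(0, 0) (54, 0) (54, 39) (0, 39)]
2. ⊥bis P1·P0 via (31.945,21.42): [(0, 2.3505) (0, 0) (54, 0) (54, 34.5857)]  |A|=997.2772
3. ⊥bis P1·P2 via (40.465,19.895): [(31.2605, 21.0114) (0, 2.3505) (0, 0) (54, 0) (54, 18.2534)]  |A|=811.5833
4. ⊥bis P1·P3 via (37.935,14.435): [(53.7894, 18.279) (8.144, 7.2121) (0, 2.3505) (0, 0) (54, 0) (54, 18.2534)]  |A|=624.5596
5. ⊥bis P1·P4 via (32.105,16.845): [(53.7894, 18.279) (26.6056, 11.6881) (14.141, 0) (54, 0) (54, 18.2534)]  |A|=484.0011
6. ⊥bis P1·P5 via (30.865,14.005): [(53.7894, 18.279) (30.0228, 12.5167) (22.9403, 0) (54, 0) (54, 18.2534)]  |A|=414.1246
7. ⊥bis P1·P6 via (25.235,8.67): [(53.7894, 18.279) (30.0228, 12.5167) (25.4281, 4.3965) (25.6267, 0) (54, 0) (54, 18.2534)]  |A|=408.2193
8. canonical 6-gon: [(53.7894, 18.279) (30.0228, 12.5167) (25.4281, 4.3965) (25.6267, 0) (54, 0) (54, 18.2534)]
9. shoelace: 408.2193

Area of P1's cell: 408.2193 (6 vertices)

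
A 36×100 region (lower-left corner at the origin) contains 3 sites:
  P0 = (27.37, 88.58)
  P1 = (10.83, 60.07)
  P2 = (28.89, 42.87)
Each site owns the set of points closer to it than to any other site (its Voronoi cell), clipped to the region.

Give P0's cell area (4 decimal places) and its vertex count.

Area of P0's cell: 899.5739 (5 vertices)

1. box [0,36]×[0,100]: [(0, 0) (36, 0) (36, 100) (0, 100)]
2. ⊥bis P0·P1 via (19.1,74.325): [(0, 85.4058) (36, 64.5205) (36, 100) (0, 100)]  |A|=901.3262
3. ⊥bis P0·P2 via (28.13,65.725): [(0, 85.4058) (33.6097, 65.9072) (36, 65.9867) (36, 100) (0, 100)]  |A|=899.5739
4. canonical 5-gon: [(0, 85.4058) (33.6097, 65.9072) (36, 65.9867) (36, 100) (0, 100)]
5. shoelace: 899.5739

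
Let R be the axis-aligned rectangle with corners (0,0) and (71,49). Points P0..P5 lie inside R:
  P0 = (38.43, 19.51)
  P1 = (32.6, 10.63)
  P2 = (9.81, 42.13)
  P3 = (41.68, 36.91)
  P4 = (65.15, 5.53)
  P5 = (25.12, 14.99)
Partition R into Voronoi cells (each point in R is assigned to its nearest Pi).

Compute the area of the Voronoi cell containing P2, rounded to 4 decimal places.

1. box [0,71]×[0,49]: [(0, 0) (71, 0) (71, 49) (0, 49)]
2. ⊥bis P2·P0 via (24.12,30.82): [(0, 0.3021) (38.4887, 49) (0, 49)]  |A|=937.1585
3. ⊥bis P2·P1 via (21.205,26.38): [(0, 11.0384) (19.8173, 25.376) (38.4887, 49) (0, 49)]  |A|=830.7769
4. ⊥bis P2·P3 via (25.745,39.52): [(0, 11.0384) (19.8173, 25.376) (24.3723, 31.1392) (27.2977, 49) (0, 49)]  |A|=730.8375
5. ⊥bis P2·P4 via (37.48,23.83): [(0, 11.0384) (19.8173, 25.376) (24.3723, 31.1392) (27.2977, 49) (0, 49)]  |A|=730.8375
6. ⊥bis P2·P5 via (17.465,28.56): [(0, 18.7078) (24.61, 32.5906) (27.2977, 49) (0, 49)]  |A|=596.7159
7. canonical 4-gon: [(0, 18.7078) (24.61, 32.5906) (27.2977, 49) (0, 49)]
8. shoelace: 596.7159

Area of P2's cell: 596.7159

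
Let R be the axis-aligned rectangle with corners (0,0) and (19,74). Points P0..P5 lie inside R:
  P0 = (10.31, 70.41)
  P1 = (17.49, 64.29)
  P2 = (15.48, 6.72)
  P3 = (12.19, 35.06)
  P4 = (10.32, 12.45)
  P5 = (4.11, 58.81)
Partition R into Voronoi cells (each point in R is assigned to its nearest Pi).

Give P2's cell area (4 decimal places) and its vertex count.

Area of P2's cell: 126.2332 (3 vertices)

1. box [0,19]×[0,74]: [(0, 0) (19, 0) (19, 74) (0, 74)]
2. ⊥bis P2·P0 via (12.895,38.565): [(0, 37.5183) (0, 0) (19, 0) (19, 39.0606)]  |A|=727.4988
3. ⊥bis P2·P1 via (16.485,35.505): [(0, 36.0806) (0, 0) (19, 0) (19, 35.4172)]  |A|=679.2286
4. ⊥bis P2·P3 via (13.835,20.89): [(0, 19.2839) (0, 0) (19, 0) (19, 21.4896)]  |A|=387.3482
5. ⊥bis P2·P4 via (12.9,9.585): [(2.2562, 0) (19, 0) (19, 15.0782)]  |A|=126.2332
6. ⊥bis P2·P5 via (9.795,32.765): [(2.2562, 0) (19, 0) (19, 15.0782)]  |A|=126.2332
7. canonical 3-gon: [(2.2562, 0) (19, 0) (19, 15.0782)]
8. shoelace: 126.2332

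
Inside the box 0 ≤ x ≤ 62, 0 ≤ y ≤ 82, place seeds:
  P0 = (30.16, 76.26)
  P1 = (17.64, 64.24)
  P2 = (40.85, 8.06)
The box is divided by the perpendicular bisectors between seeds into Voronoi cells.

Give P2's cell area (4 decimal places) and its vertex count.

Area of P2's cell: 2264.1147 (5 vertices)

1. box [0,62]×[0,82]: [(0, 0) (62, 0) (62, 82) (0, 82)]
2. ⊥bis P2·P0 via (35.505,42.16): [(0, 36.5948) (0, 0) (62, 0) (62, 46.313)]  |A|=2570.1396
3. ⊥bis P2·P1 via (29.245,36.15): [(48.8587, 44.2531) (0, 24.0678) (0, 0) (62, 0) (62, 46.313)]  |A|=2264.1147
4. canonical 5-gon: [(48.8587, 44.2531) (0, 24.0678) (0, 0) (62, 0) (62, 46.313)]
5. shoelace: 2264.1147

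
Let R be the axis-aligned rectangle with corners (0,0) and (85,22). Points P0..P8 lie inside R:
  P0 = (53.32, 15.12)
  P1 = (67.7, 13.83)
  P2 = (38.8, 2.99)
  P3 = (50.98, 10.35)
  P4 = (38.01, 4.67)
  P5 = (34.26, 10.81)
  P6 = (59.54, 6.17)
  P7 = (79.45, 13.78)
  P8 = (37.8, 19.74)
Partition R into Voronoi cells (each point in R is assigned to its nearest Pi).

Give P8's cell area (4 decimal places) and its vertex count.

1. box [0,85]×[0,22]: [(0, 0) (85, 0) (85, 22) (0, 22)]
2. ⊥bis P8·P0 via (45.56,17.43): [(0, 0) (40.3714, 0) (46.9204, 22) (0, 22)]  |A|=960.2101
3. ⊥bis P8·P1 via (52.75,16.785): [(0, 0) (40.3714, 0) (46.9204, 22) (0, 22)]  |A|=960.2101
4. ⊥bis P8·P2 via (38.3,11.365): [(0, 9.0784) (43.8533, 11.6965) (46.9204, 22) (0, 22)]  |A|=525.0477
5. ⊥bis P8·P3 via (44.39,15.045): [(0, 9.0784) (41.9223, 11.5813) (45.1802, 16.1541) (46.9204, 22) (0, 22)]  |A|=520.8204
6. ⊥bis P8·P4 via (37.905,12.205): [(0, 11.6768) (42.4114, 12.2678) (45.1802, 16.1541) (46.9204, 22) (0, 22)]  |A|=451.9417
7. ⊥bis P8·P5 via (36.03,15.275): [(42.6767, 12.6401) (45.1802, 16.1541) (46.9204, 22) (19.0655, 22)]  |A|=134.6189
8. ⊥bis P8·P6 via (48.67,12.955): [(42.6767, 12.6401) (45.1802, 16.1541) (46.9204, 22) (19.0655, 22)]  |A|=134.6189
9. ⊥bis P8·P7 via (58.625,16.76): [(42.6767, 12.6401) (45.1802, 16.1541) (46.9204, 22) (19.0655, 22)]  |A|=134.6189
10. canonical 4-gon: [(42.6767, 12.6401) (45.1802, 16.1541) (46.9204, 22) (19.0655, 22)]
11. shoelace: 134.6189

Area of P8's cell: 134.6189 (4 vertices)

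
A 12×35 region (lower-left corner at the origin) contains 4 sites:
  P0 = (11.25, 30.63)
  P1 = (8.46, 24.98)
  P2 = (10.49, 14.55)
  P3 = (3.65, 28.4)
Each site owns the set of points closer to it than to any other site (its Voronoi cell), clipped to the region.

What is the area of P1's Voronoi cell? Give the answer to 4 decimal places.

1. box [0,12]×[0,35]: [(0, 0) (12, 0) (12, 35) (0, 35)]
2. ⊥bis P1·P0 via (9.855,27.805): [(0, 32.6715) (0, 0) (12, 0) (12, 26.7458)]  |A|=356.5034
3. ⊥bis P1·P2 via (9.475,19.765): [(0, 32.6715) (0, 17.9209) (12, 20.2564) (12, 26.7458)]  |A|=127.4395
4. ⊥bis P1·P3 via (6.055,26.69): [(7.6293, 28.9041) (0, 18.174) (0, 17.9209) (12, 20.2564) (12, 26.7458)]  |A|=72.1374
5. canonical 5-gon: [(7.6293, 28.9041) (0, 18.174) (0, 17.9209) (12, 20.2564) (12, 26.7458)]
6. shoelace: 72.1374

Area of P1's cell: 72.1374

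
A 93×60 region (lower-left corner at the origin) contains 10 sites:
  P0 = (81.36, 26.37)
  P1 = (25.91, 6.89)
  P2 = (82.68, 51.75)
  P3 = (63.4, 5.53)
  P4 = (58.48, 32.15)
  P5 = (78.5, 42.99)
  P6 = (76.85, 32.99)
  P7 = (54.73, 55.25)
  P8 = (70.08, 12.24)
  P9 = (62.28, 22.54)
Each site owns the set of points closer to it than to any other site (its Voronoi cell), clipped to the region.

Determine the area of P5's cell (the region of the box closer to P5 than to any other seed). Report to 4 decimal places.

Area of P5's cell: 266.6221

1. box [0,93]×[0,60]: [(0, 0) (93, 0) (93, 60) (0, 60)]
2. ⊥bis P5·P0 via (79.93,34.68): [(0, 20.9255) (93, 36.9291) (93, 60) (0, 60)]  |A|=2889.7607
3. ⊥bis P5·P1 via (52.205,24.94): [(49.1544, 29.3841) (93, 36.9291) (93, 60) (28.1383, 60)]  |A|=1498.6784
4. ⊥bis P5·P2 via (80.59,47.37): [(49.1544, 29.3841) (93, 36.9291) (93, 41.4483) (54.1214, 60) (28.1383, 60)]  |A|=1138.0469
5. ⊥bis P5·P3 via (70.95,24.26): [(45.6793, 34.4465) (55.5205, 30.4796) (93, 36.9291) (93, 41.4483) (54.1214, 60) (28.1383, 60)]  |A|=1120.0293
6. ⊥bis P5·P4 via (68.49,37.57): [(70.8965, 33.1255) (93, 36.9291) (93, 41.4483) (57.1198, 58.5693)]  |A|=388.474
7. ⊥bis P5·P6 via (77.675,37.99): [(67.3392, 39.6954) (88.6458, 36.1798) (93, 36.9291) (93, 41.4483) (57.1198, 58.5693)]  |A|=324.7359
8. ⊥bis P5·P7 via (66.615,49.12): [(64.4788, 44.9782) (67.3392, 39.6954) (88.6458, 36.1798) (93, 36.9291) (93, 41.4483) (68.6508, 53.067)]  |A|=266.6221
9. ⊥bis P5·P8 via (74.29,27.615): [(64.4788, 44.9782) (67.3392, 39.6954) (88.6458, 36.1798) (93, 36.9291) (93, 41.4483) (68.6508, 53.067)]  |A|=266.6221
10. ⊥bis P5·P9 via (70.39,32.765): [(64.4788, 44.9782) (67.3392, 39.6954) (88.6458, 36.1798) (93, 36.9291) (93, 41.4483) (68.6508, 53.067)]  |A|=266.6221
11. canonical 6-gon: [(64.4788, 44.9782) (67.3392, 39.6954) (88.6458, 36.1798) (93, 36.9291) (93, 41.4483) (68.6508, 53.067)]
12. shoelace: 266.6221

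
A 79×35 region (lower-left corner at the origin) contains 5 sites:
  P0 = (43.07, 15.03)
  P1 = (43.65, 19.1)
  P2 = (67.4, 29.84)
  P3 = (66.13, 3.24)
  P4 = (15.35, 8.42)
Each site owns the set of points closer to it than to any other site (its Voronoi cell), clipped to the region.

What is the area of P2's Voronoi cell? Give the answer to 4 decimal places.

Area of P2's cell: 446.3448

1. box [0,79]×[0,35]: [(0, 0) (79, 0) (79, 35) (0, 35)]
2. ⊥bis P2·P0 via (55.235,22.435): [(68.8915, 0) (79, 0) (79, 35) (47.5865, 35)]  |A|=726.635
3. ⊥bis P2·P1 via (55.525,24.47): [(59.9422, 14.7019) (68.8915, 0) (79, 0) (79, 35) (50.7632, 35)]  |A|=694.3944
4. ⊥bis P2·P3 via (66.765,16.54): [(58.9421, 16.9135) (79, 15.9558) (79, 35) (50.7632, 35)]  |A|=446.3448
5. ⊥bis P2·P4 via (41.375,19.13): [(58.9421, 16.9135) (79, 15.9558) (79, 35) (50.7632, 35)]  |A|=446.3448
6. canonical 4-gon: [(58.9421, 16.9135) (79, 15.9558) (79, 35) (50.7632, 35)]
7. shoelace: 446.3448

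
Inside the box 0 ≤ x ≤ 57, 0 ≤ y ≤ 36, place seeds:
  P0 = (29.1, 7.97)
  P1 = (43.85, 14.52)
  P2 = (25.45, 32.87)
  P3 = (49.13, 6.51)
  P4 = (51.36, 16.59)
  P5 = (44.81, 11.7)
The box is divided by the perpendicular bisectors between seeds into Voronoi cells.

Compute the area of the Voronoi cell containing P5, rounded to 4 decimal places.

Area of P5's cell: 74.7352

1. box [0,57]×[0,36]: [(0, 0) (57, 0) (57, 36) (0, 36)]
2. ⊥bis P5·P0 via (36.955,9.835): [(39.2901, 0) (57, 0) (57, 36) (30.7427, 36)]  |A|=791.4097
3. ⊥bis P5·P1 via (44.33,13.11): [(36.7871, 10.5422) (39.2901, 0) (57, 0) (57, 17.4232)]  |A|=269.4373
4. ⊥bis P5·P2 via (35.13,22.285): [(36.7871, 10.5422) (39.2901, 0) (57, 0) (57, 17.4232)]  |A|=269.4373
5. ⊥bis P5·P3 via (46.97,9.105): [(56.938, 17.4021) (36.7871, 10.5422) (38.7524, 2.2649)]  |A|=90.1387
6. ⊥bis P5·P4 via (48.085,14.145): [(49.9783, 11.609) (47.9402, 14.339) (36.7871, 10.5422) (38.7524, 2.2649)]  |A|=74.7352
7. canonical 4-gon: [(49.9783, 11.609) (47.9402, 14.339) (36.7871, 10.5422) (38.7524, 2.2649)]
8. shoelace: 74.7352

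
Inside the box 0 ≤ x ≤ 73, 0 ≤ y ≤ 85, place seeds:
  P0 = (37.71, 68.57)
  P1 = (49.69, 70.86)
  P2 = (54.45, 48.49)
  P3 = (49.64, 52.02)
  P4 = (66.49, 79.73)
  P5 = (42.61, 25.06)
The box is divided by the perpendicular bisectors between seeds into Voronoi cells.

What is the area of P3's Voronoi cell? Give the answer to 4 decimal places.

Area of P3's cell: 413.3134

1. box [0,73]×[0,85]: [(0, 0) (73, 0) (73, 85) (0, 85)]
2. ⊥bis P3·P0 via (43.675,60.295): [(0, 28.8121) (0, 0) (73, 0) (73, 81.4338)]  |A|=4023.9739
3. ⊥bis P3·P1 via (49.665,61.44): [(45.2796, 61.4516) (0, 28.8121) (0, 0) (73, 0) (73, 61.3781)]  |A|=3745.997
4. ⊥bis P3·P2 via (52.045,50.255): [(60.233, 61.412) (45.2796, 61.4516) (0, 28.8121) (0, 0) (15.1635, 0)]  |A|=1578.2615
5. ⊥bis P3·P4 via (58.065,65.875): [(60.233, 61.412) (45.2796, 61.4516) (0, 28.8121) (0, 0) (15.1635, 0)]  |A|=1578.2615
6. ⊥bis P3·P5 via (46.125,38.54): [(43.8776, 39.126) (60.233, 61.412) (45.2796, 61.4516) (22.1631, 44.7882)]  |A|=413.3134
7. canonical 4-gon: [(43.8776, 39.126) (60.233, 61.412) (45.2796, 61.4516) (22.1631, 44.7882)]
8. shoelace: 413.3134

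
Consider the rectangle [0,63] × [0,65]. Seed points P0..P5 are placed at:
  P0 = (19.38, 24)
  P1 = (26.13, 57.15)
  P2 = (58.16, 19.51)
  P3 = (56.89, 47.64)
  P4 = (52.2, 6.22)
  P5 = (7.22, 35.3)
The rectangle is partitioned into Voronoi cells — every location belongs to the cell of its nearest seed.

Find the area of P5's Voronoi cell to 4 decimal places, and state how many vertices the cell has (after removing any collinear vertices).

1. box [0,63]×[0,65]: [(0, 0) (63, 0) (63, 65) (0, 65)]
2. ⊥bis P5·P0 via (13.3,29.65): [(0, 15.3378) (46.1499, 65) (0, 65)]  |A|=1145.9535
3. ⊥bis P5·P1 via (16.675,46.225): [(0, 60.6563) (0, 15.3378) (23.3414, 40.4556)]  |A|=528.8987
4. ⊥bis P5·P2 via (32.69,27.405): [(0, 60.6563) (0, 15.3378) (23.3414, 40.4556)]  |A|=528.8987
5. ⊥bis P5·P3 via (32.055,41.47): [(0, 60.6563) (0, 15.3378) (23.3414, 40.4556)]  |A|=528.8987
6. ⊥bis P5·P4 via (29.71,20.76): [(0, 60.6563) (0, 15.3378) (23.3414, 40.4556)]  |A|=528.8987
7. canonical 3-gon: [(0, 60.6563) (0, 15.3378) (23.3414, 40.4556)]
8. shoelace: 528.8987

Area of P5's cell: 528.8987 (3 vertices)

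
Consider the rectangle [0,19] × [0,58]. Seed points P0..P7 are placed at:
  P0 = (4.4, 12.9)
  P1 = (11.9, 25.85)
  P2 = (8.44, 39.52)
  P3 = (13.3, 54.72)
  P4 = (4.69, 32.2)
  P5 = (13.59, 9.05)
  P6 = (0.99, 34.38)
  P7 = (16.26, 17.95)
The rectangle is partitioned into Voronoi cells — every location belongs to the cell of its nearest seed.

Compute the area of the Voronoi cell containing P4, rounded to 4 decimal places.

1. box [0,19]×[0,58]: [(0, 0) (19, 0) (19, 58) (0, 58)]
2. ⊥bis P4·P0 via (4.545,22.55): [(0, 22.6183) (19, 22.3328) (19, 58) (0, 58)]  |A|=674.9646
3. ⊥bis P4·P1 via (8.295,29.025): [(0, 22.6183) (2.6178, 22.579) (19, 41.1798) (19, 58) (0, 58)]  |A|=520.5872
4. ⊥bis P4·P2 via (6.565,35.86): [(0, 39.2232) (0, 22.6183) (2.6178, 22.579) (11.9053, 33.1242)]  |A|=112.8285
5. ⊥bis P4·P3 via (8.995,43.46): [(0, 39.2232) (0, 22.6183) (2.6178, 22.579) (11.9053, 33.1242)]  |A|=112.8285
6. ⊥bis P4·P5 via (9.14,20.625): [(0, 39.2232) (0, 22.6183) (2.6178, 22.579) (11.9053, 33.1242)]  |A|=112.8285
7. ⊥bis P4·P6 via (2.84,33.29): [(4.8668, 36.73) (0, 28.4698) (0, 22.6183) (2.6178, 22.579) (11.9053, 33.1242)]  |A|=86.6612
8. ⊥bis P4·P7 via (10.475,25.075): [(4.8668, 36.73) (0, 28.4698) (0, 22.6183) (2.6178, 22.579) (11.9053, 33.1242)]  |A|=86.6612
9. canonical 5-gon: [(4.8668, 36.73) (0, 28.4698) (0, 22.6183) (2.6178, 22.579) (11.9053, 33.1242)]
10. shoelace: 86.6612

Area of P4's cell: 86.6612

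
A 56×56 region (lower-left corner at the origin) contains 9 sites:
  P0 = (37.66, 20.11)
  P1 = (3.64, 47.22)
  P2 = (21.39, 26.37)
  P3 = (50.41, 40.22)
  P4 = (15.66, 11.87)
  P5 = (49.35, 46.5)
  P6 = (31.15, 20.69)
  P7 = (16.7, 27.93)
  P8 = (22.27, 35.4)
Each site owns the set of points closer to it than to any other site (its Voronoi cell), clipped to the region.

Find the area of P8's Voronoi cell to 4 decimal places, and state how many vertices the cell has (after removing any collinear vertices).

1. box [0,56]×[0,56]: [(0, 0) (56, 0) (56, 56) (0, 56)]
2. ⊥bis P8·P0 via (29.965,27.755): [(0, 0) (2.3903, 0) (56, 53.9603) (56, 56) (0, 56)]  |A|=1689.6041
3. ⊥bis P8·P1 via (12.955,41.31): [(0, 20.8911) (0, 0) (2.3903, 0) (56, 53.9603) (56, 56) (22.2752, 56)]  |A|=1298.5746
4. ⊥bis P8·P2 via (21.83,30.885): [(7.2427, 32.3066) (32.0821, 29.8859) (56, 53.9603) (56, 56) (22.2752, 56)]  |A|=777.1983
5. ⊥bis P8·P3 via (36.34,37.81): [(7.2427, 32.3066) (32.0821, 29.8859) (36.8715, 34.7067) (33.2243, 56) (22.2752, 56)]  |A|=515.2053
6. ⊥bis P8·P4 via (18.965,23.635): [(7.2427, 32.3066) (32.0821, 29.8859) (36.8715, 34.7067) (33.2243, 56) (22.2752, 56)]  |A|=515.2053
7. ⊥bis P8·P5 via (35.81,40.95): [(7.2427, 32.3066) (32.0821, 29.8859) (36.8715, 34.7067) (35.7965, 40.9829) (29.6411, 56) (22.2752, 56)]  |A|=488.3002
8. ⊥bis P8·P6 via (26.71,28.045): [(7.2427, 32.3066) (30.0823, 30.0808) (35.5622, 33.3888) (36.8715, 34.7067) (35.7965, 40.9829) (29.6411, 56) (22.2752, 56)]  |A|=484.4587
9. ⊥bis P8·P7 via (19.485,31.665): [(10.898, 38.0679) (20.3358, 31.0306) (30.0823, 30.0808) (35.5622, 33.3888) (36.8715, 34.7067) (35.7965, 40.9829) (29.6411, 56) (22.2752, 56)]  |A|=444.41
10. canonical 8-gon: [(10.898, 38.0679) (20.3358, 31.0306) (30.0823, 30.0808) (35.5622, 33.3888) (36.8715, 34.7067) (35.7965, 40.9829) (29.6411, 56) (22.2752, 56)]
11. shoelace: 444.41

Area of P8's cell: 444.4100 (8 vertices)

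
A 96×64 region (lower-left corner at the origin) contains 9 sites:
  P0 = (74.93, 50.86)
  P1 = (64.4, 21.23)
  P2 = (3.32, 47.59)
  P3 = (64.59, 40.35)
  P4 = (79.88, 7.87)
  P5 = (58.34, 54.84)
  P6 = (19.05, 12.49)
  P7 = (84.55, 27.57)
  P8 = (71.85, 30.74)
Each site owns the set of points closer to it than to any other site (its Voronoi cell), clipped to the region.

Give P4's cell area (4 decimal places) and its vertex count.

1. box [0,96]×[0,64]: [(0, 0) (96, 0) (96, 64) (0, 64)]
2. ⊥bis P4·P0 via (77.405,29.365): [(0, 20.4524) (0, 0) (96, 0) (96, 31.5061)]  |A|=2494.005
3. ⊥bis P4·P1 via (72.14,14.55): [(85.7559, 30.3266) (59.5826, 0) (96, 0) (96, 31.5061)]  |A|=713.5817
4. ⊥bis P4·P2 via (41.6,27.73): [(85.7559, 30.3266) (59.5826, 0) (96, 0) (96, 31.5061)]  |A|=713.5817
5. ⊥bis P4·P3 via (72.235,24.11): [(85.7559, 30.3266) (59.5826, 0) (96, 0) (96, 31.5061)]  |A|=713.5817
6. ⊥bis P4·P5 via (69.11,31.355): [(85.7559, 30.3266) (59.5826, 0) (96, 0) (96, 31.5061)]  |A|=713.5817
7. ⊥bis P4·P6 via (49.465,10.18): [(85.7559, 30.3266) (59.5826, 0) (96, 0) (96, 31.5061)]  |A|=713.5817
8. ⊥bis P4·P7 via (82.215,17.72): [(76.1224, 19.1643) (59.5826, 0) (96, 0) (96, 14.4522)]  |A|=492.5942
9. ⊥bis P4·P8 via (75.865,19.305): [(76.1224, 19.1643) (59.5826, 0) (96, 0) (96, 14.4522)]  |A|=492.5942
10. canonical 4-gon: [(76.1224, 19.1643) (59.5826, 0) (96, 0) (96, 14.4522)]
11. shoelace: 492.5942

Area of P4's cell: 492.5942 (4 vertices)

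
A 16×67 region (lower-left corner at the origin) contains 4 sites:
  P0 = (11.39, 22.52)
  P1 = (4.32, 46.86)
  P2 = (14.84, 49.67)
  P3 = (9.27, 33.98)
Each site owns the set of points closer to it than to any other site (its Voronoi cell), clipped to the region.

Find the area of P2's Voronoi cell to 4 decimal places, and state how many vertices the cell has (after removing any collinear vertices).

Area of P2's cell: 205.6131 (4 vertices)

1. box [0,16]×[0,67]: [(0, 0) (16, 0) (16, 67) (0, 67)]
2. ⊥bis P2·P0 via (13.115,36.095): [(0, 37.7615) (16, 35.7284) (16, 67) (0, 67)]  |A|=484.0804
3. ⊥bis P2·P1 via (9.58,48.265): [(12.8207, 36.1324) (16, 35.7284) (16, 67) (4.5757, 67)]  |A|=226.0308
4. ⊥bis P2·P3 via (12.055,41.825): [(11.2211, 42.121) (16, 40.4245) (16, 67) (4.5757, 67)]  |A|=205.6131
5. canonical 4-gon: [(11.2211, 42.121) (16, 40.4245) (16, 67) (4.5757, 67)]
6. shoelace: 205.6131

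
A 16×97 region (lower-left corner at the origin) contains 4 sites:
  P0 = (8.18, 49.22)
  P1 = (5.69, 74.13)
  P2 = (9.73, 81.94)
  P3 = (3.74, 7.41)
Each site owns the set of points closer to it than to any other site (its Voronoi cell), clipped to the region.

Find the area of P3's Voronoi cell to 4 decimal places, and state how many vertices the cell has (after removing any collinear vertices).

1. box [0,16]×[0,97]: [(0, 0) (16, 0) (16, 97) (0, 97)]
2. ⊥bis P3·P0 via (5.96,28.315): [(0, 28.9479) (0, 0) (16, 0) (16, 27.2488)]  |A|=449.5738
3. ⊥bis P3·P1 via (4.715,40.77): [(0, 28.9479) (0, 0) (16, 0) (16, 27.2488)]  |A|=449.5738
4. ⊥bis P3·P2 via (6.735,44.675): [(0, 28.9479) (0, 0) (16, 0) (16, 27.2488)]  |A|=449.5738
5. canonical 4-gon: [(0, 28.9479) (0, 0) (16, 0) (16, 27.2488)]
6. shoelace: 449.5738

Area of P3's cell: 449.5738 (4 vertices)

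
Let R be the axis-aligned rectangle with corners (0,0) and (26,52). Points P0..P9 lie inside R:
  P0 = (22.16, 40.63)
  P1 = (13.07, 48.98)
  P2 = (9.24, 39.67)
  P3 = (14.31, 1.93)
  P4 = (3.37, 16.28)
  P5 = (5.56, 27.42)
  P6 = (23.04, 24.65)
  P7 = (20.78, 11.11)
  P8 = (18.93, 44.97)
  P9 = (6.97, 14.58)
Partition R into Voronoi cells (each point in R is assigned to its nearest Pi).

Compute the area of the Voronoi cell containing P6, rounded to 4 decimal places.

1. box [0,26]×[0,52]: [(0, 0) (26, 0) (26, 52) (0, 52)]
2. ⊥bis P6·P0 via (22.6,32.64): [(0, 31.3954) (0, 0) (26, 0) (26, 32.8272)]  |A|=834.8948
3. ⊥bis P6·P1 via (18.055,36.815): [(5.5793, 31.7027) (0, 29.4164) (0, 0) (26, 0) (26, 32.8272)]  |A|=829.3739
4. ⊥bis P6·P2 via (16.14,32.16): [(16.2839, 32.2922) (0, 17.331) (0, 0) (26, 0) (26, 32.8272)]  |A|=720.3828
5. ⊥bis P6·P3 via (18.675,13.29): [(16.2839, 32.2922) (2.4058, 19.5413) (26, 10.4754) (26, 32.8272)]  |A|=321.9186
6. ⊥bis P6·P4 via (13.205,20.465): [(16.2839, 32.2922) (10.4522, 26.9342) (15.7857, 14.4002) (26, 10.4754) (26, 32.8272)]  |A|=251.7766
7. ⊥bis P6·P5 via (14.3,26.035): [(16.2839, 32.2922) (15.1225, 31.2251) (13.3597, 20.1014) (15.7857, 14.4002) (26, 10.4754) (26, 32.8272)]  |A|=229.5832
8. ⊥bis P6·P7 via (21.91,17.88): [(16.2839, 32.2922) (15.1225, 31.2251) (13.3597, 20.1014) (13.7235, 19.2464) (26, 17.1973) (26, 32.8272)]  |A|=167.6189
9. ⊥bis P6·P8 via (20.985,34.81): [(16.2839, 32.2922) (15.1225, 31.2251) (13.3597, 20.1014) (13.7235, 19.2464) (26, 17.1973) (26, 32.8272)]  |A|=167.6189
10. ⊥bis P6·P9 via (15.005,19.615): [(16.2839, 32.2922) (15.1225, 31.2251) (13.6303, 21.8088) (15.4126, 18.9645) (26, 17.1973) (26, 32.8272)]  |A|=165.0417
11. canonical 6-gon: [(16.2839, 32.2922) (15.1225, 31.2251) (13.6303, 21.8088) (15.4126, 18.9645) (26, 17.1973) (26, 32.8272)]
12. shoelace: 165.0417

Area of P6's cell: 165.0417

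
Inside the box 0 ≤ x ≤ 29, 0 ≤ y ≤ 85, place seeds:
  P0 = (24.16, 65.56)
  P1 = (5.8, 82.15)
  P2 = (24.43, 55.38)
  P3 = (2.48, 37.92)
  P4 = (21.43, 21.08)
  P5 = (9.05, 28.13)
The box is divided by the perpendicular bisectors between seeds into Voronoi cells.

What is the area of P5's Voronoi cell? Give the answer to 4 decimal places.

1. box [0,29]×[0,85]: [(0, 0) (29, 0) (29, 85) (0, 85)]
2. ⊥bis P5·P0 via (16.605,46.845): [(0, 53.5482) (0, 0) (29, 0) (29, 41.8413)]  |A|=1383.1481
3. ⊥bis P5·P1 via (7.425,55.14): [(0, 53.5482) (0, 0) (29, 0) (29, 41.8413)]  |A|=1383.1481
4. ⊥bis P5·P2 via (16.74,41.755): [(0, 51.2031) (0, 0) (29, 0) (29, 34.8354)]  |A|=1247.5587
5. ⊥bis P5·P3 via (5.765,33.025): [(17.8446, 41.1315) (0, 29.1561) (0, 0) (29, 0) (29, 34.8354)]  |A|=1050.8488
6. ⊥bis P5·P4 via (15.24,24.605): [(22.9957, 38.2243) (17.8446, 41.1315) (0, 29.1561) (0, 0) (1.2283, 0)]  |A|=415.491
7. canonical 5-gon: [(22.9957, 38.2243) (17.8446, 41.1315) (0, 29.1561) (0, 0) (1.2283, 0)]
8. shoelace: 415.491

Area of P5's cell: 415.4910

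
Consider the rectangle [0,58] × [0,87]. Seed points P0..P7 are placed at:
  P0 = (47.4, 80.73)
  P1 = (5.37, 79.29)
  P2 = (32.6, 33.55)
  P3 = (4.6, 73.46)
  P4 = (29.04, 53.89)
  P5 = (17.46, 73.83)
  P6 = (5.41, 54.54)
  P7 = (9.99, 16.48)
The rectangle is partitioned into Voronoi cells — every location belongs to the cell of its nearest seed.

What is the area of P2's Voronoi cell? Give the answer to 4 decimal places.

1. box [0,58]×[0,87]: [(0, 0) (58, 0) (58, 87) (0, 87)]
2. ⊥bis P2·P0 via (40,57.14): [(0, 69.6877) (0, 0) (58, 0) (58, 51.4935)]  |A|=3514.2557
3. ⊥bis P2·P1 via (18.985,56.42): [(27.0292, 61.2089) (0, 45.1178) (0, 0) (58, 0) (58, 51.4935)]  |A|=3182.2043
4. ⊥bis P2·P3 via (18.6,53.505): [(28.7924, 60.6557) (0, 40.4556) (0, 0) (58, 0) (58, 51.4935)]  |A|=3093.4257
5. ⊥bis P2·P4 via (30.82,43.72): [(0, 38.3257) (0, 0) (58, 0) (58, 48.4772)]  |A|=2517.2844
6. ⊥bis P2·P5 via (25.03,53.69): [(0, 38.3257) (0, 0) (58, 0) (58, 48.4772)]  |A|=2517.2844
7. ⊥bis P2·P6 via (19.005,44.045): [(16.8691, 41.2783) (0, 19.4263) (0, 0) (58, 0) (58, 48.4772)]  |A|=2357.8759
8. ⊥bis P2·P7 via (21.295,25.015): [(16.8691, 41.2783) (12.8992, 36.1357) (40.1807, 0) (58, 0) (58, 48.4772)]  |A|=1506.6059
9. canonical 5-gon: [(16.8691, 41.2783) (12.8992, 36.1357) (40.1807, 0) (58, 0) (58, 48.4772)]
10. shoelace: 1506.6059

Area of P2's cell: 1506.6059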